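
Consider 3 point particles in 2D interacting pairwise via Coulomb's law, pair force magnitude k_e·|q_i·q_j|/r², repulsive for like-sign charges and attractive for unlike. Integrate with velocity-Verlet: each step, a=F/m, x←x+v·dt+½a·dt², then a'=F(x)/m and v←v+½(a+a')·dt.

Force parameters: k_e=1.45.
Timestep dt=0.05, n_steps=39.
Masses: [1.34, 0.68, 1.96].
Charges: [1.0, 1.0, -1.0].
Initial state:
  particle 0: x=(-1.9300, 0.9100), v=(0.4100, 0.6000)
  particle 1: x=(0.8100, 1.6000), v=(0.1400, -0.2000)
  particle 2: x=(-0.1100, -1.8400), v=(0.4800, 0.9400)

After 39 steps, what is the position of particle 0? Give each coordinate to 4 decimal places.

(-1.2776, 1.8964)

step 0: x0=(-1.9300, 0.9100) x1=(0.8100, 1.6000) x2=(-0.1100, -1.8400)
step 1: x0=(-1.9096, 0.9399) x1=(0.8173, 1.5899) x2=(-0.0860, -1.7929)
step 2: x0=(-1.8894, 0.9694) x1=(0.8251, 1.5795) x2=(-0.0621, -1.7454)
step 3: x0=(-1.8694, 0.9987) x1=(0.8335, 1.5688) x2=(-0.0383, -1.6977)
step 4: x0=(-1.8496, 1.0277) x1=(0.8424, 1.5579) x2=(-0.0144, -1.6497)
step 5: x0=(-1.8300, 1.0564) x1=(0.8519, 1.5465) x2=(0.0093, -1.6013)
step 6: x0=(-1.8106, 1.0849) x1=(0.8620, 1.5349) x2=(0.0330, -1.5527)
step 7: x0=(-1.7914, 1.1130) x1=(0.8726, 1.5228) x2=(0.0566, -1.5037)
step 8: x0=(-1.7725, 1.1409) x1=(0.8839, 1.5104) x2=(0.0802, -1.4544)
step 9: x0=(-1.7537, 1.1685) x1=(0.8957, 1.4975) x2=(0.1037, -1.4048)
step 10: x0=(-1.7352, 1.1959) x1=(0.9081, 1.4841) x2=(0.1272, -1.3548)
step 11: x0=(-1.7169, 1.2230) x1=(0.9212, 1.4702) x2=(0.1506, -1.3045)
step 12: x0=(-1.6988, 1.2498) x1=(0.9347, 1.4558) x2=(0.1740, -1.2538)
step 13: x0=(-1.6810, 1.2764) x1=(0.9489, 1.4408) x2=(0.1973, -1.2027)
step 14: x0=(-1.6633, 1.3027) x1=(0.9637, 1.4251) x2=(0.2206, -1.1513)
step 15: x0=(-1.6459, 1.3288) x1=(0.9790, 1.4088) x2=(0.2438, -1.0994)
step 16: x0=(-1.6287, 1.3547) x1=(0.9948, 1.3917) x2=(0.2670, -1.0471)
step 17: x0=(-1.6117, 1.3803) x1=(1.0112, 1.3739) x2=(0.2901, -0.9944)
step 18: x0=(-1.5949, 1.4057) x1=(1.0281, 1.3552) x2=(0.3132, -0.9413)
step 19: x0=(-1.5784, 1.4309) x1=(1.0456, 1.3357) x2=(0.3363, -0.8876)
step 20: x0=(-1.5620, 1.4559) x1=(1.0635, 1.3151) x2=(0.3593, -0.8336)
step 21: x0=(-1.5458, 1.4806) x1=(1.0818, 1.2936) x2=(0.3824, -0.7790)
step 22: x0=(-1.5298, 1.5052) x1=(1.1006, 1.2709) x2=(0.4054, -0.7238)
step 23: x0=(-1.5140, 1.5295) x1=(1.1197, 1.2470) x2=(0.4284, -0.6682)
step 24: x0=(-1.4984, 1.5537) x1=(1.1391, 1.2219) x2=(0.4514, -0.6119)
step 25: x0=(-1.4830, 1.5776) x1=(1.1588, 1.1953) x2=(0.4744, -0.5550)
step 26: x0=(-1.4676, 1.6014) x1=(1.1787, 1.1673) x2=(0.4975, -0.4975)
step 27: x0=(-1.4525, 1.6250) x1=(1.1987, 1.1376) x2=(0.5207, -0.4393)
step 28: x0=(-1.4375, 1.6485) x1=(1.2187, 1.1061) x2=(0.5439, -0.3804)
step 29: x0=(-1.4226, 1.6717) x1=(1.2386, 1.0726) x2=(0.5673, -0.3206)
step 30: x0=(-1.4078, 1.6948) x1=(1.2582, 1.0370) x2=(0.5908, -0.2600)
step 31: x0=(-1.3931, 1.7178) x1=(1.2774, 0.9989) x2=(0.6146, -0.1985)
step 32: x0=(-1.3785, 1.7406) x1=(1.2958, 0.9582) x2=(0.6386, -0.1359)
step 33: x0=(-1.3640, 1.7632) x1=(1.3133, 0.9145) x2=(0.6631, -0.0722)
step 34: x0=(-1.3496, 1.7857) x1=(1.3292, 0.8675) x2=(0.6881, -0.0072)
step 35: x0=(-1.3351, 1.8081) x1=(1.3432, 0.8165) x2=(0.7139, 0.0593)
step 36: x0=(-1.3208, 1.8303) x1=(1.3542, 0.7611) x2=(0.7407, 0.1273)
step 37: x0=(-1.3064, 1.8525) x1=(1.3610, 0.7005) x2=(0.7689, 0.1972)
step 38: x0=(-1.2920, 1.8745) x1=(1.3617, 0.6339) x2=(0.7993, 0.2693)
step 39: x0=(-1.2776, 1.8964) x1=(1.3530, 0.5607) x2=(0.8329, 0.3438)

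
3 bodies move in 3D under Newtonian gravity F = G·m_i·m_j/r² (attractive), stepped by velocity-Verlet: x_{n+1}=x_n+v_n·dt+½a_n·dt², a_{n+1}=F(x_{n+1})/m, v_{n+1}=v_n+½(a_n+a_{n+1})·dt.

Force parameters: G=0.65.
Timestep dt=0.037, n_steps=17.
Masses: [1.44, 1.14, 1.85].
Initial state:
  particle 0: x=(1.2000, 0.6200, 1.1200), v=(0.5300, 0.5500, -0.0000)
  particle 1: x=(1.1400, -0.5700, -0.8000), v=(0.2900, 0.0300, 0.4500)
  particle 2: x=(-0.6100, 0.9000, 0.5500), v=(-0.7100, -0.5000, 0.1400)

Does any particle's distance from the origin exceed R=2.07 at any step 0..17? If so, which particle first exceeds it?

step 0: x0=(1.2000, 0.6200, 1.1200) x1=(1.1400, -0.5700, -0.8000) x2=(-0.6100, 0.9000, 0.5500)
step 1: x0=(1.2194, 0.6403, 1.1198) x1=(1.1507, -0.5688, -0.7832) x2=(-0.6361, 0.8814, 0.5552)
step 2: x0=(1.2384, 0.6606, 1.1194) x1=(1.1612, -0.5673, -0.7660) x2=(-0.6617, 0.8628, 0.5604)
step 3: x0=(1.2570, 0.6808, 1.1187) x1=(1.1715, -0.5655, -0.7486) x2=(-0.6869, 0.8440, 0.5657)
step 4: x0=(1.2751, 0.7009, 1.1177) x1=(1.1817, -0.5635, -0.7308) x2=(-0.7118, 0.8251, 0.5709)
step 5: x0=(1.2929, 0.7210, 1.1164) x1=(1.1918, -0.5612, -0.7127) x2=(-0.7362, 0.8061, 0.5762)
step 6: x0=(1.3104, 0.7409, 1.1149) x1=(1.2017, -0.5586, -0.6942) x2=(-0.7603, 0.7870, 0.5815)
step 7: x0=(1.3275, 0.7608, 1.1131) x1=(1.2115, -0.5558, -0.6755) x2=(-0.7840, 0.7679, 0.5867)
step 8: x0=(1.3442, 0.7805, 1.1110) x1=(1.2211, -0.5527, -0.6564) x2=(-0.8073, 0.7487, 0.5920)
step 9: x0=(1.3606, 0.8000, 1.1088) x1=(1.2305, -0.5494, -0.6370) x2=(-0.8303, 0.7294, 0.5973)
step 10: x0=(1.3767, 0.8195, 1.1062) x1=(1.2398, -0.5458, -0.6173) x2=(-0.8529, 0.7101, 0.6026)
step 11: x0=(1.3924, 0.8388, 1.1035) x1=(1.2490, -0.5419, -0.5974) x2=(-0.8752, 0.6907, 0.6078)
step 12: x0=(1.4078, 0.8579, 1.1005) x1=(1.2579, -0.5378, -0.5771) x2=(-0.8972, 0.6712, 0.6131)
step 13: x0=(1.4230, 0.8769, 1.0973) x1=(1.2668, -0.5334, -0.5565) x2=(-0.9188, 0.6518, 0.6183)
step 14: x0=(1.4378, 0.8957, 1.0939) x1=(1.2755, -0.5287, -0.5356) x2=(-0.9401, 0.6323, 0.6236)
step 15: x0=(1.4524, 0.9144, 1.0902) x1=(1.2840, -0.5238, -0.5144) x2=(-0.9611, 0.6127, 0.6288)
step 16: x0=(1.4666, 0.9329, 1.0864) x1=(1.2924, -0.5186, -0.4929) x2=(-0.9817, 0.5932, 0.6340)
step 17: x0=(1.4806, 0.9511, 1.0823) x1=(1.3006, -0.5131, -0.4712) x2=(-1.0021, 0.5736, 0.6392)

no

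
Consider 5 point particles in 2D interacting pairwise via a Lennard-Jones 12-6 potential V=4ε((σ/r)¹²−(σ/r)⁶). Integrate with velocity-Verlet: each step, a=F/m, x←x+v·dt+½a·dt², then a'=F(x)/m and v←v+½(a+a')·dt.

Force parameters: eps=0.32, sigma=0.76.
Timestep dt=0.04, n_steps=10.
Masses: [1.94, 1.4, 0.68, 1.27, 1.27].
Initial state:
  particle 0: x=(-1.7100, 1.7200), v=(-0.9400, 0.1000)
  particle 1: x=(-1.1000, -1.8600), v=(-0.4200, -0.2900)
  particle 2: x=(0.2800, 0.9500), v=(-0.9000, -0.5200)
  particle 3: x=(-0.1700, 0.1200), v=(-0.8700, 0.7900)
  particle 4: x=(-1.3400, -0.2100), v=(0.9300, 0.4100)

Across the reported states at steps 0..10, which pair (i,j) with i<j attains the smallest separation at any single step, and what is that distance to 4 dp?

step 0: x0=(-1.7100, 1.7200) x1=(-1.1000, -1.8600) x2=(0.2800, 0.9500) x3=(-0.1700, 0.1200) x4=(-1.3400, -0.2100)
step 1: x0=(-1.7476, 1.7240) x1=(-1.1168, -1.8716) x2=(0.2434, 0.9282) x3=(-0.2047, 0.1521) x4=(-1.3026, -0.1936)
step 2: x0=(-1.7852, 1.7280) x1=(-1.1336, -1.8831) x2=(0.2058, 0.9046) x3=(-0.2395, 0.1849) x4=(-1.2646, -0.1770)
step 3: x0=(-1.8227, 1.7319) x1=(-1.1504, -1.8946) x2=(0.1685, 0.8815) x3=(-0.2751, 0.2172) x4=(-1.2259, -0.1601)
step 4: x0=(-1.8603, 1.7359) x1=(-1.1672, -1.9060) x2=(0.1355, 0.8652) x3=(-0.3142, 0.2455) x4=(-1.1861, -0.1429)
step 5: x0=(-1.8979, 1.7398) x1=(-1.1840, -1.9174) x2=(0.1146, 0.8654) x3=(-0.3609, 0.2644) x4=(-1.1451, -0.1251)
step 6: x0=(-1.9354, 1.7437) x1=(-1.2008, -1.9288) x2=(0.1062, 0.8814) x3=(-0.4150, 0.2744) x4=(-1.1035, -0.1070)
step 7: x0=(-1.9729, 1.7476) x1=(-1.2176, -1.9401) x2=(0.1026, 0.9033) x3=(-0.4663, 0.2843) x4=(-1.0673, -0.0919)
step 8: x0=(-2.0104, 1.7515) x1=(-1.2344, -1.9514) x2=(0.0997, 0.9259) x3=(-0.4824, 0.3161) x4=(-1.0667, -0.0991)
step 9: x0=(-2.0479, 1.7554) x1=(-1.2512, -1.9627) x2=(0.0972, 0.9489) x3=(-0.4699, 0.3681) x4=(-1.0948, -0.1267)
step 10: x0=(-2.0854, 1.7592) x1=(-1.2680, -1.9740) x2=(0.0983, 0.9756) x3=(-0.4559, 0.4210) x4=(-1.1265, -0.1571)

pair (3,4), distance 0.7089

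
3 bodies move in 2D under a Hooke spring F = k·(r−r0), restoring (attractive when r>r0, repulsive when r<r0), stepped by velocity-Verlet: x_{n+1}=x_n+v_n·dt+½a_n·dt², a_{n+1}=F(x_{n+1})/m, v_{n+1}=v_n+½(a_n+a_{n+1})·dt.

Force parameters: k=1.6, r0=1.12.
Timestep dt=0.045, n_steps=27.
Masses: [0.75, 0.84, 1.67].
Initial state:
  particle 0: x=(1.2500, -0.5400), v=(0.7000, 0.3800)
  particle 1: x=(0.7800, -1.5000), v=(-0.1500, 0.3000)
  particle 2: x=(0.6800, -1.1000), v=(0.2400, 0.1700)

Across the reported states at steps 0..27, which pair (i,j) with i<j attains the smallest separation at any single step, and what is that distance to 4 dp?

step 0: x0=(1.2500, -0.5400) x1=(0.7800, -1.5000) x2=(0.6800, -1.1000)
step 1: x0=(1.2820, -0.5223) x1=(0.7735, -1.4879) x2=(0.6904, -1.0919)
step 2: x0=(1.3151, -0.5036) x1=(0.7676, -1.4786) x2=(0.7001, -1.0828)
step 3: x0=(1.3490, -0.4841) x1=(0.7621, -1.4721) x2=(0.7092, -1.0728)
step 4: x0=(1.3836, -0.4640) x1=(0.7570, -1.4682) x2=(0.7178, -1.0617)
step 5: x0=(1.4188, -0.4434) x1=(0.7524, -1.4668) x2=(0.7258, -1.0495)
step 6: x0=(1.4544, -0.4227) x1=(0.7481, -1.4678) x2=(0.7335, -1.0362)
step 7: x0=(1.4903, -0.4019) x1=(0.7442, -1.4710) x2=(0.7410, -1.0218)
step 8: x0=(1.5262, -0.3814) x1=(0.7407, -1.4762) x2=(0.7481, -1.0062)
step 9: x0=(1.5619, -0.3614) x1=(0.7377, -1.4832) x2=(0.7551, -0.9896)
step 10: x0=(1.5973, -0.3421) x1=(0.7353, -1.4917) x2=(0.7621, -0.9718)
step 11: x0=(1.6321, -0.3237) x1=(0.7334, -1.5016) x2=(0.7689, -0.9530)
step 12: x0=(1.6661, -0.3063) x1=(0.7323, -1.5126) x2=(0.7758, -0.9332)
step 13: x0=(1.6992, -0.2903) x1=(0.7320, -1.5244) x2=(0.7826, -0.9123)
step 14: x0=(1.7311, -0.2758) x1=(0.7325, -1.5368) x2=(0.7896, -0.8904)
step 15: x0=(1.7617, -0.2630) x1=(0.7341, -1.5496) x2=(0.7966, -0.8677)
step 16: x0=(1.7908, -0.2519) x1=(0.7368, -1.5624) x2=(0.8037, -0.8441)
step 17: x0=(1.8182, -0.2428) x1=(0.7407, -1.5750) x2=(0.8110, -0.8197)
step 18: x0=(1.8439, -0.2359) x1=(0.7459, -1.5873) x2=(0.8183, -0.7945)
step 19: x0=(1.8678, -0.2310) x1=(0.7525, -1.5990) x2=(0.8259, -0.7687)
step 20: x0=(1.8896, -0.2285) x1=(0.7606, -1.6098) x2=(0.8335, -0.7423)
step 21: x0=(1.9095, -0.2283) x1=(0.7702, -1.6196) x2=(0.8413, -0.7153)
step 22: x0=(1.9272, -0.2304) x1=(0.7815, -1.6282) x2=(0.8493, -0.6879)
step 23: x0=(1.9429, -0.2349) x1=(0.7943, -1.6354) x2=(0.8573, -0.6601)
step 24: x0=(1.9565, -0.2418) x1=(0.8088, -1.6411) x2=(0.8654, -0.6320)
step 25: x0=(1.9681, -0.2511) x1=(0.8250, -1.6452) x2=(0.8737, -0.6037)
step 26: x0=(1.9777, -0.2627) x1=(0.8428, -1.6475) x2=(0.8819, -0.5752)
step 27: x0=(1.9853, -0.2765) x1=(0.8623, -1.6481) x2=(0.8903, -0.5466)

pair (1,2), distance 0.4015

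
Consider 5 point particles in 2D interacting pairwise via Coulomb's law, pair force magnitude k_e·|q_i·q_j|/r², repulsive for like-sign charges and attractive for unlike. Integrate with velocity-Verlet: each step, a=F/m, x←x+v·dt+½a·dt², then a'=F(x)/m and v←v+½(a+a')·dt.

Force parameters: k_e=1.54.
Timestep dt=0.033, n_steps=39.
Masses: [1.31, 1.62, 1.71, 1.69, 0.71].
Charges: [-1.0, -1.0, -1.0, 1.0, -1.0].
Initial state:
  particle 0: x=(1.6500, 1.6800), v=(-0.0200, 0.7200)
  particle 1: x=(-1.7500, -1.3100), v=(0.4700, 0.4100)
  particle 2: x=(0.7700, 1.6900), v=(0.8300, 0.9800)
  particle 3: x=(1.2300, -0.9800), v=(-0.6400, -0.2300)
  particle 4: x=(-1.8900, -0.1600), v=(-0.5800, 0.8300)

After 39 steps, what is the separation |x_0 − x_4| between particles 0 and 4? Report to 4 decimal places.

step 0: x0=(1.6500, 1.6800) x1=(-1.7500, -1.3100) x2=(0.7700, 1.6900) x3=(1.2300, -0.9800) x4=(-1.8900, -0.1600)
step 1: x0=(1.6502, 1.7037) x1=(-1.7344, -1.2969) x2=(0.7968, 1.7223) x3=(1.2088, -0.9874) x4=(-1.9093, -0.1319)
step 2: x0=(1.6523, 1.7273) x1=(-1.7187, -1.2846) x2=(0.8224, 1.7547) x3=(1.1874, -0.9946) x4=(-1.9289, -0.1023)
step 3: x0=(1.6563, 1.7507) x1=(-1.7028, -1.2731) x2=(0.8468, 1.7870) x3=(1.1657, -1.0015) x4=(-1.9490, -0.0714)
step 4: x0=(1.6623, 1.7740) x1=(-1.6867, -1.2623) x2=(0.8697, 1.8194) x3=(1.1439, -1.0082) x4=(-1.9694, -0.0391)
step 5: x0=(1.6705, 1.7970) x1=(-1.6705, -1.2522) x2=(0.8913, 1.8519) x3=(1.1219, -1.0145) x4=(-1.9902, -0.0057)
step 6: x0=(1.6808, 1.8198) x1=(-1.6540, -1.2428) x2=(0.9113, 1.8844) x3=(1.0996, -1.0207) x4=(-2.0115, 0.0289)
step 7: x0=(1.6934, 1.8424) x1=(-1.6373, -1.2341) x2=(0.9298, 1.9170) x3=(1.0772, -1.0265) x4=(-2.0333, 0.0645)
step 8: x0=(1.7082, 1.8647) x1=(-1.6204, -1.2260) x2=(0.9468, 1.9498) x3=(1.0546, -1.0322) x4=(-2.0555, 0.1012)
step 9: x0=(1.7252, 1.8867) x1=(-1.6032, -1.2184) x2=(0.9622, 1.9828) x3=(1.0318, -1.0375) x4=(-2.0781, 0.1387)
step 10: x0=(1.7445, 1.9083) x1=(-1.5858, -1.2114) x2=(0.9761, 2.0159) x3=(1.0087, -1.0427) x4=(-2.1012, 0.1772)
step 11: x0=(1.7659, 1.9296) x1=(-1.5682, -1.2049) x2=(0.9885, 2.0493) x3=(0.9855, -1.0476) x4=(-2.1248, 0.2164)
step 12: x0=(1.7895, 1.9506) x1=(-1.5503, -1.1989) x2=(0.9994, 2.0828) x3=(0.9620, -1.0523) x4=(-2.1488, 0.2563)
step 13: x0=(1.8151, 1.9711) x1=(-1.5322, -1.1933) x2=(1.0088, 2.1166) x3=(0.9384, -1.0567) x4=(-2.1733, 0.2968)
step 14: x0=(1.8427, 1.9912) x1=(-1.5138, -1.1882) x2=(1.0170, 2.1507) x3=(0.9145, -1.0610) x4=(-2.1982, 0.3380)
step 15: x0=(1.8721, 2.0110) x1=(-1.4952, -1.1835) x2=(1.0239, 2.1850) x3=(0.8904, -1.0650) x4=(-2.2236, 0.3798)
step 16: x0=(1.9033, 2.0303) x1=(-1.4763, -1.1792) x2=(1.0296, 2.2195) x3=(0.8661, -1.0688) x4=(-2.2493, 0.4220)
step 17: x0=(1.9361, 2.0493) x1=(-1.4571, -1.1752) x2=(1.0342, 2.2543) x3=(0.8416, -1.0724) x4=(-2.2755, 0.4647)
step 18: x0=(1.9704, 2.0678) x1=(-1.4377, -1.1716) x2=(1.0377, 2.2893) x3=(0.8169, -1.0758) x4=(-2.3020, 0.5079)
step 19: x0=(2.0061, 2.0860) x1=(-1.4180, -1.1683) x2=(1.0403, 2.3246) x3=(0.7919, -1.0790) x4=(-2.3289, 0.5514)
step 20: x0=(2.0431, 2.1039) x1=(-1.3980, -1.1653) x2=(1.0420, 2.3601) x3=(0.7667, -1.0820) x4=(-2.3562, 0.5952)
step 21: x0=(2.0814, 2.1214) x1=(-1.3778, -1.1627) x2=(1.0429, 2.3958) x3=(0.7412, -1.0848) x4=(-2.3839, 0.6394)
step 22: x0=(2.1208, 2.1386) x1=(-1.3573, -1.1603) x2=(1.0431, 2.4317) x3=(0.7155, -1.0875) x4=(-2.4119, 0.6839)
step 23: x0=(2.1612, 2.1555) x1=(-1.3365, -1.1581) x2=(1.0426, 2.4678) x3=(0.6896, -1.0899) x4=(-2.4403, 0.7286)
step 24: x0=(2.2026, 2.1721) x1=(-1.3153, -1.1563) x2=(1.0415, 2.5042) x3=(0.6633, -1.0922) x4=(-2.4690, 0.7736)
step 25: x0=(2.2449, 2.1884) x1=(-1.2939, -1.1546) x2=(1.0398, 2.5407) x3=(0.6368, -1.0943) x4=(-2.4980, 0.8188)
step 26: x0=(2.2880, 2.2044) x1=(-1.2722, -1.1532) x2=(1.0376, 2.5773) x3=(0.6101, -1.0962) x4=(-2.5273, 0.8642)
step 27: x0=(2.3319, 2.2202) x1=(-1.2501, -1.1520) x2=(1.0349, 2.6142) x3=(0.5830, -1.0980) x4=(-2.5569, 0.9097)
step 28: x0=(2.3765, 2.2358) x1=(-1.2277, -1.1511) x2=(1.0318, 2.6512) x3=(0.5556, -1.0995) x4=(-2.5868, 0.9554)
step 29: x0=(2.4217, 2.2511) x1=(-1.2049, -1.1503) x2=(1.0282, 2.6883) x3=(0.5278, -1.1010) x4=(-2.6170, 1.0013)
step 30: x0=(2.4676, 2.2663) x1=(-1.1818, -1.1498) x2=(1.0243, 2.7256) x3=(0.4997, -1.1023) x4=(-2.6475, 1.0472)
step 31: x0=(2.5140, 2.2812) x1=(-1.1582, -1.1494) x2=(1.0201, 2.7630) x3=(0.4713, -1.1034) x4=(-2.6783, 1.0933)
step 32: x0=(2.5610, 2.2960) x1=(-1.1343, -1.1492) x2=(1.0156, 2.8005) x3=(0.4425, -1.1044) x4=(-2.7093, 1.1395)
step 33: x0=(2.6084, 2.3105) x1=(-1.1099, -1.1491) x2=(1.0107, 2.8382) x3=(0.4132, -1.1052) x4=(-2.7405, 1.1857)
step 34: x0=(2.6564, 2.3250) x1=(-1.0851, -1.1493) x2=(1.0057, 2.8760) x3=(0.3835, -1.1059) x4=(-2.7720, 1.2321)
step 35: x0=(2.7047, 2.3392) x1=(-1.0597, -1.1496) x2=(1.0003, 2.9139) x3=(0.3534, -1.1065) x4=(-2.8038, 1.2785)
step 36: x0=(2.7535, 2.3533) x1=(-1.0338, -1.1500) x2=(0.9948, 2.9518) x3=(0.3227, -1.1069) x4=(-2.8358, 1.3249)
step 37: x0=(2.8027, 2.3673) x1=(-1.0074, -1.1506) x2=(0.9890, 2.9899) x3=(0.2915, -1.1073) x4=(-2.8680, 1.3714)
step 38: x0=(2.8522, 2.3812) x1=(-0.9803, -1.1513) x2=(0.9831, 3.0281) x3=(0.2597, -1.1075) x4=(-2.9004, 1.4179)
step 39: x0=(2.9021, 2.3949) x1=(-0.9525, -1.1522) x2=(0.9769, 3.0664) x3=(0.2273, -1.1075) x4=(-2.9330, 1.4645)

5.9088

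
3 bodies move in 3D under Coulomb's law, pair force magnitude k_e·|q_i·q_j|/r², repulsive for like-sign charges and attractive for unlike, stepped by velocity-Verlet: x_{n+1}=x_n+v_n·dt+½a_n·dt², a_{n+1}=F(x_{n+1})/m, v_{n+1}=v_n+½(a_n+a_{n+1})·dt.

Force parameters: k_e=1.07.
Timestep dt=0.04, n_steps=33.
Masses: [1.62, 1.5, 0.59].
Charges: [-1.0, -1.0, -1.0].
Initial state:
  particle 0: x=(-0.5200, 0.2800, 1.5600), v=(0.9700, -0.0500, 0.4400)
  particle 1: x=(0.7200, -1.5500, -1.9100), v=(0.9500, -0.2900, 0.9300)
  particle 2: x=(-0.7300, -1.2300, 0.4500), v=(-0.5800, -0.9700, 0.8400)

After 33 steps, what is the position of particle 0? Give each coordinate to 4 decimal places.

step 0: x0=(-0.5200, 0.2800, 1.5600) x1=(0.7200, -1.5500, -1.9100) x2=(-0.7300, -1.2300, 0.4500)
step 1: x0=(-0.4812, 0.2781, 1.5777) x1=(0.7580, -1.5616, -1.8729) x2=(-0.7533, -1.2691, 0.4835)
step 2: x0=(-0.4424, 0.2765, 1.5956) x1=(0.7962, -1.5733, -1.8360) x2=(-0.7770, -1.3088, 0.5169)
step 3: x0=(-0.4035, 0.2752, 1.6138) x1=(0.8344, -1.5850, -1.7992) x2=(-0.8010, -1.3491, 0.5501)
step 4: x0=(-0.3646, 0.2741, 1.6321) x1=(0.8728, -1.5968, -1.7626) x2=(-0.8253, -1.3900, 0.5833)
step 5: x0=(-0.3257, 0.2732, 1.6506) x1=(0.9112, -1.6086, -1.7262) x2=(-0.8500, -1.4314, 0.6163)
step 6: x0=(-0.2867, 0.2726, 1.6693) x1=(0.9498, -1.6204, -1.6899) x2=(-0.8751, -1.4734, 0.6493)
step 7: x0=(-0.2477, 0.2722, 1.6882) x1=(0.9884, -1.6323, -1.6538) x2=(-0.9005, -1.5159, 0.6822)
step 8: x0=(-0.2086, 0.2720, 1.7072) x1=(1.0272, -1.6442, -1.6179) x2=(-0.9264, -1.5589, 0.7151)
step 9: x0=(-0.1695, 0.2721, 1.7264) x1=(1.0660, -1.6561, -1.5821) x2=(-0.9526, -1.6024, 0.7479)
step 10: x0=(-0.1303, 0.2723, 1.7458) x1=(1.1050, -1.6681, -1.5465) x2=(-0.9793, -1.6464, 0.7807)
step 11: x0=(-0.0911, 0.2727, 1.7652) x1=(1.1440, -1.6801, -1.5110) x2=(-1.0063, -1.6908, 0.8136)
step 12: x0=(-0.0518, 0.2734, 1.7848) x1=(1.1832, -1.6922, -1.4756) x2=(-1.0337, -1.7357, 0.8464)
step 13: x0=(-0.0125, 0.2742, 1.8045) x1=(1.2224, -1.7043, -1.4404) x2=(-1.0616, -1.7809, 0.8792)
step 14: x0=(0.0269, 0.2752, 1.8244) x1=(1.2617, -1.7164, -1.4053) x2=(-1.0898, -1.8266, 0.9121)
step 15: x0=(0.0664, 0.2763, 1.8443) x1=(1.3012, -1.7286, -1.3704) x2=(-1.1184, -1.8726, 0.9449)
step 16: x0=(0.1058, 0.2776, 1.8644) x1=(1.3407, -1.7407, -1.3356) x2=(-1.1474, -1.9190, 0.9779)
step 17: x0=(0.1454, 0.2791, 1.8845) x1=(1.3803, -1.7530, -1.3009) x2=(-1.1767, -1.9658, 1.0108)
step 18: x0=(0.1849, 0.2807, 1.9048) x1=(1.4201, -1.7652, -1.2663) x2=(-1.2064, -2.0128, 1.0438)
step 19: x0=(0.2246, 0.2824, 1.9251) x1=(1.4599, -1.7775, -1.2318) x2=(-1.2365, -2.0602, 1.0768)
step 20: x0=(0.2642, 0.2843, 1.9456) x1=(1.4998, -1.7898, -1.1975) x2=(-1.2669, -2.1079, 1.1099)
step 21: x0=(0.3040, 0.2864, 1.9661) x1=(1.5398, -1.8021, -1.1633) x2=(-1.2977, -2.1559, 1.1430)
step 22: x0=(0.3437, 0.2885, 1.9867) x1=(1.5799, -1.8145, -1.1291) x2=(-1.3288, -2.2041, 1.1762)
step 23: x0=(0.3835, 0.2908, 2.0074) x1=(1.6200, -1.8269, -1.0951) x2=(-1.3602, -2.2526, 1.2095)
step 24: x0=(0.4233, 0.2932, 2.0282) x1=(1.6603, -1.8393, -1.0612) x2=(-1.3920, -2.3014, 1.2427)
step 25: x0=(0.4632, 0.2957, 2.0490) x1=(1.7006, -1.8518, -1.0274) x2=(-1.4240, -2.3504, 1.2761)
step 26: x0=(0.5031, 0.2983, 2.0699) x1=(1.7410, -1.8643, -0.9937) x2=(-1.4564, -2.3996, 1.3094)
step 27: x0=(0.5430, 0.3010, 2.0909) x1=(1.7816, -1.8768, -0.9601) x2=(-1.4890, -2.4490, 1.3429)
step 28: x0=(0.5829, 0.3039, 2.1120) x1=(1.8221, -1.8894, -0.9266) x2=(-1.5219, -2.4987, 1.3764)
step 29: x0=(0.6229, 0.3068, 2.1331) x1=(1.8628, -1.9020, -0.8932) x2=(-1.5551, -2.5486, 1.4099)
step 30: x0=(0.6629, 0.3099, 2.1543) x1=(1.9035, -1.9146, -0.8599) x2=(-1.5886, -2.5986, 1.4435)
step 31: x0=(0.7029, 0.3130, 2.1756) x1=(1.9443, -1.9272, -0.8267) x2=(-1.6223, -2.6489, 1.4771)
step 32: x0=(0.7430, 0.3162, 2.1969) x1=(1.9852, -1.9399, -0.7935) x2=(-1.6562, -2.6993, 1.5108)
step 33: x0=(0.7830, 0.3195, 2.2183) x1=(2.0262, -1.9526, -0.7605) x2=(-1.6904, -2.7499, 1.5445)

(0.7830, 0.3195, 2.2183)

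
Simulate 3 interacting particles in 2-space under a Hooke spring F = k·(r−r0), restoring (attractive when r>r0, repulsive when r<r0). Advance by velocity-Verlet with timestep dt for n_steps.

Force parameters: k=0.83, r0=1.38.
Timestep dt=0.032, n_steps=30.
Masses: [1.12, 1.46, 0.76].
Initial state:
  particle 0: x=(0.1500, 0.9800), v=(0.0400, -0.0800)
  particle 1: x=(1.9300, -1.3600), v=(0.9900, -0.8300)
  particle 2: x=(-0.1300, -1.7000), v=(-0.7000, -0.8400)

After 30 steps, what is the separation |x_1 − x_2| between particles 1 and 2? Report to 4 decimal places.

2.4871

step 0: x0=(0.1500, 0.9800) x1=(1.9300, -1.3600) x2=(-0.1300, -1.7000)
step 1: x0=(0.1516, 0.9765) x1=(1.9612, -1.3862) x2=(-0.1519, -1.7261)
step 2: x0=(0.1538, 0.9710) x1=(1.9914, -1.4118) x2=(-0.1729, -1.7505)
step 3: x0=(0.1566, 0.9635) x1=(2.0206, -1.4367) x2=(-0.1927, -1.7734)
step 4: x0=(0.1601, 0.9539) x1=(2.0486, -1.4609) x2=(-0.2114, -1.7945)
step 5: x0=(0.1642, 0.9423) x1=(2.0756, -1.4844) x2=(-0.2289, -1.8139)
step 6: x0=(0.1690, 0.9287) x1=(2.1013, -1.5072) x2=(-0.2451, -1.8317)
step 7: x0=(0.1745, 0.9129) x1=(2.1259, -1.5293) x2=(-0.2600, -1.8477)
step 8: x0=(0.1806, 0.8951) x1=(2.1493, -1.5507) x2=(-0.2735, -1.8620)
step 9: x0=(0.1873, 0.8751) x1=(2.1714, -1.5713) x2=(-0.2856, -1.8746)
step 10: x0=(0.1947, 0.8531) x1=(2.1922, -1.5912) x2=(-0.2962, -1.8855)
step 11: x0=(0.2028, 0.8290) x1=(2.2117, -1.6105) x2=(-0.3053, -1.8947)
step 12: x0=(0.2116, 0.8027) x1=(2.2299, -1.6289) x2=(-0.3128, -1.9022)
step 13: x0=(0.2210, 0.7745) x1=(2.2468, -1.6467) x2=(-0.3187, -1.9081)
step 14: x0=(0.2311, 0.7441) x1=(2.2622, -1.6637) x2=(-0.3229, -1.9124)
step 15: x0=(0.2418, 0.7118) x1=(2.2764, -1.6801) x2=(-0.3255, -1.9150)
step 16: x0=(0.2532, 0.6775) x1=(2.2891, -1.6957) x2=(-0.3264, -1.9162)
step 17: x0=(0.2653, 0.6412) x1=(2.3005, -1.7105) x2=(-0.3257, -1.9158)
step 18: x0=(0.2780, 0.6030) x1=(2.3104, -1.7247) x2=(-0.3232, -1.9139)
step 19: x0=(0.2913, 0.5629) x1=(2.3190, -1.7382) x2=(-0.3190, -1.9106)
step 20: x0=(0.3053, 0.5210) x1=(2.3262, -1.7510) x2=(-0.3130, -1.9060)
step 21: x0=(0.3199, 0.4774) x1=(2.3320, -1.7631) x2=(-0.3054, -1.9000)
step 22: x0=(0.3351, 0.4320) x1=(2.3365, -1.7746) x2=(-0.2960, -1.8929)
step 23: x0=(0.3509, 0.3850) x1=(2.3396, -1.7854) x2=(-0.2850, -1.8845)
step 24: x0=(0.3673, 0.3364) x1=(2.3413, -1.7956) x2=(-0.2722, -1.8751)
step 25: x0=(0.3844, 0.2863) x1=(2.3418, -1.8051) x2=(-0.2578, -1.8646)
step 26: x0=(0.4020, 0.2347) x1=(2.3409, -1.8140) x2=(-0.2417, -1.8531)
step 27: x0=(0.4201, 0.1817) x1=(2.3388, -1.8223) x2=(-0.2240, -1.8408)
step 28: x0=(0.4389, 0.1275) x1=(2.3354, -1.8300) x2=(-0.2048, -1.8277)
step 29: x0=(0.4581, 0.0720) x1=(2.3308, -1.8372) x2=(-0.1840, -1.8138)
step 30: x0=(0.4780, 0.0154) x1=(2.3250, -1.8438) x2=(-0.1617, -1.7993)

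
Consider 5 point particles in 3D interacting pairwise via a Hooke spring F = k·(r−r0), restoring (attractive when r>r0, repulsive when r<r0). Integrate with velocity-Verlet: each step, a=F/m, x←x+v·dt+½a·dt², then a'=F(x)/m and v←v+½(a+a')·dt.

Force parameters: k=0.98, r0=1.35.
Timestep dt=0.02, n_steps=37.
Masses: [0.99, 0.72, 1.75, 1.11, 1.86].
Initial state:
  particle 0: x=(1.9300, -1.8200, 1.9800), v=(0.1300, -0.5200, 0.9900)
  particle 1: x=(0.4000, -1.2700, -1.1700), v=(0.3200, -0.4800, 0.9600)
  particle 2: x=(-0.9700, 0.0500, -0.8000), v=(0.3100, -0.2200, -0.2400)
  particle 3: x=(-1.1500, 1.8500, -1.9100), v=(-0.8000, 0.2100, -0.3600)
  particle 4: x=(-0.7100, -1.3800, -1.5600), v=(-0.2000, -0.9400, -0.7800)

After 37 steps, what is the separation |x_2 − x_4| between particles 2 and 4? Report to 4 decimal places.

step 0: x0=(1.9300, -1.8200, 1.9800) x1=(0.4000, -1.2700, -1.1700) x2=(-0.9700, 0.0500, -0.8000) x3=(-1.1500, 1.8500, -1.9100) x4=(-0.7100, -1.3800, -1.5600)
step 1: x0=(1.9312, -1.8294, 1.9979) x1=(0.4063, -1.2791, -1.1503) x2=(-0.9635, 0.0455, -0.8047) x3=(-1.1653, 1.8529, -1.9165) x4=(-0.7139, -1.3986, -1.5754)
step 2: x0=(1.9295, -1.8370, 2.0121) x1=(0.4125, -1.2870, -1.1298) x2=(-0.9565, 0.0406, -0.8090) x3=(-1.1794, 1.8532, -1.9215) x4=(-0.7174, -1.4168, -1.5902)
step 3: x0=(1.9249, -1.8426, 2.0226) x1=(0.4184, -1.2938, -1.1084) x2=(-0.9490, 0.0355, -0.8131) x3=(-1.1921, 1.8508, -1.9250) x4=(-0.7207, -1.4346, -1.6045)
step 4: x0=(1.9175, -1.8463, 2.0292) x1=(0.4242, -1.2996, -1.0862) x2=(-0.9409, 0.0300, -0.8169) x3=(-1.2034, 1.8458, -1.9271) x4=(-0.7236, -1.4520, -1.6184)
step 5: x0=(1.9072, -1.8481, 2.0321) x1=(0.4297, -1.3042, -1.0631) x2=(-0.9323, 0.0243, -0.8204) x3=(-1.2134, 1.8382, -1.9276) x4=(-0.7263, -1.4690, -1.6317)
step 6: x0=(1.8941, -1.8480, 2.0312) x1=(0.4349, -1.3077, -1.0393) x2=(-0.9232, 0.0183, -0.8235) x3=(-1.2220, 1.8279, -1.9267) x4=(-0.7286, -1.4856, -1.6444)
step 7: x0=(1.8782, -1.8461, 2.0265) x1=(0.4398, -1.3100, -1.0147) x2=(-0.9136, 0.0120, -0.8264) x3=(-1.2292, 1.8149, -1.9242) x4=(-0.7307, -1.5017, -1.6566)
step 8: x0=(1.8595, -1.8422, 2.0181) x1=(0.4445, -1.3113, -0.9894) x2=(-0.9034, 0.0053, -0.8290) x3=(-1.2351, 1.7993, -1.9203) x4=(-0.7324, -1.5174, -1.6683)
step 9: x0=(1.8380, -1.8365, 2.0059) x1=(0.4488, -1.3115, -0.9634) x2=(-0.8928, -0.0016, -0.8313) x3=(-1.2396, 1.7811, -1.9149) x4=(-0.7338, -1.5326, -1.6794)
step 10: x0=(1.8137, -1.8290, 1.9900) x1=(0.4527, -1.3106, -0.9367) x2=(-0.8817, -0.0089, -0.8333) x3=(-1.2427, 1.7602, -1.9080) x4=(-0.7349, -1.5474, -1.6899)
step 11: x0=(1.7868, -1.8197, 1.9705) x1=(0.4562, -1.3086, -0.9095) x2=(-0.8701, -0.0164, -0.8350) x3=(-1.2444, 1.7368, -1.8996) x4=(-0.7356, -1.5617, -1.6999)
step 12: x0=(1.7572, -1.8086, 1.9473) x1=(0.4594, -1.3056, -0.8817) x2=(-0.8580, -0.0242, -0.8364) x3=(-1.2448, 1.7108, -1.8898) x4=(-0.7361, -1.5756, -1.7093)
step 13: x0=(1.7250, -1.7957, 1.9205) x1=(0.4621, -1.3015, -0.8534) x2=(-0.8455, -0.0324, -0.8375) x3=(-1.2438, 1.6822, -1.8785) x4=(-0.7362, -1.5890, -1.7182)
step 14: x0=(1.6903, -1.7812, 1.8903) x1=(0.4644, -1.2963, -0.8247) x2=(-0.8325, -0.0408, -0.8383) x3=(-1.2414, 1.6512, -1.8658) x4=(-0.7360, -1.6020, -1.7264)
step 15: x0=(1.6530, -1.7650, 1.8565) x1=(0.4662, -1.2902, -0.7956) x2=(-0.8192, -0.0495, -0.8388) x3=(-1.2378, 1.6177, -1.8517) x4=(-0.7355, -1.6144, -1.7341)
step 16: x0=(1.6134, -1.7472, 1.8194) x1=(0.4675, -1.2831, -0.7661) x2=(-0.8054, -0.0585, -0.8391) x3=(-1.2328, 1.5818, -1.8363) x4=(-0.7347, -1.6265, -1.7412)
step 17: x0=(1.5713, -1.7278, 1.7790) x1=(0.4684, -1.2751, -0.7363) x2=(-0.7912, -0.0678, -0.8390) x3=(-1.2266, 1.5435, -1.8194) x4=(-0.7336, -1.6380, -1.7477)
step 18: x0=(1.5270, -1.7069, 1.7354) x1=(0.4687, -1.2661, -0.7062) x2=(-0.7766, -0.0774, -0.8387) x3=(-1.2191, 1.5029, -1.8013) x4=(-0.7322, -1.6491, -1.7537)
step 19: x0=(1.4804, -1.6844, 1.6886) x1=(0.4685, -1.2562, -0.6760) x2=(-0.7617, -0.0873, -0.8382) x3=(-1.2104, 1.4601, -1.7819) x4=(-0.7304, -1.6596, -1.7590)
step 20: x0=(1.4317, -1.6606, 1.6388) x1=(0.4677, -1.2455, -0.6457) x2=(-0.7464, -0.0974, -0.8374) x3=(-1.2004, 1.4151, -1.7612) x4=(-0.7284, -1.6698, -1.7638)
step 21: x0=(1.3809, -1.6354, 1.5861) x1=(0.4664, -1.2339, -0.6152) x2=(-0.7307, -0.1079, -0.8363) x3=(-1.1893, 1.3680, -1.7394) x4=(-0.7261, -1.6794, -1.7680)
step 22: x0=(1.3282, -1.6089, 1.5305) x1=(0.4645, -1.2215, -0.5848) x2=(-0.7148, -0.1186, -0.8350) x3=(-1.1770, 1.3188, -1.7163) x4=(-0.7234, -1.6886, -1.7717)
step 23: x0=(1.2735, -1.5811, 1.4722) x1=(0.4620, -1.2084, -0.5544) x2=(-0.6985, -0.1295, -0.8335) x3=(-1.1636, 1.2676, -1.6921) x4=(-0.7205, -1.6973, -1.7748)
step 24: x0=(1.2171, -1.5522, 1.4114) x1=(0.4589, -1.1945, -0.5241) x2=(-0.6820, -0.1407, -0.8317) x3=(-1.1491, 1.2145, -1.6668) x4=(-0.7173, -1.7055, -1.7773)
step 25: x0=(1.1589, -1.5221, 1.3480) x1=(0.4553, -1.1800, -0.4940) x2=(-0.6652, -0.1522, -0.8297) x3=(-1.1336, 1.1595, -1.6405) x4=(-0.7139, -1.7132, -1.7792)
step 26: x0=(1.0991, -1.4909, 1.2823) x1=(0.4510, -1.1648, -0.4641) x2=(-0.6481, -0.1639, -0.8275) x3=(-1.1172, 1.1029, -1.6132) x4=(-0.7101, -1.7205, -1.7806)
step 27: x0=(1.0378, -1.4588, 1.2144) x1=(0.4462, -1.1489, -0.4345) x2=(-0.6309, -0.1759, -0.8252) x3=(-1.0997, 1.0445, -1.5850) x4=(-0.7061, -1.7274, -1.7814)
step 28: x0=(0.9751, -1.4257, 1.1444) x1=(0.4407, -1.1326, -0.4052) x2=(-0.6134, -0.1881, -0.8226) x3=(-1.0814, 0.9846, -1.5558) x4=(-0.7019, -1.7337, -1.7817)
step 29: x0=(0.9111, -1.3918, 1.0725) x1=(0.4346, -1.1157, -0.3764) x2=(-0.5957, -0.2006, -0.8199) x3=(-1.0622, 0.9232, -1.5258) x4=(-0.6974, -1.7397, -1.7815)
step 30: x0=(0.8459, -1.3572, 0.9987) x1=(0.4279, -1.0983, -0.3480) x2=(-0.5778, -0.2132, -0.8170) x3=(-1.0422, 0.8604, -1.4951) x4=(-0.6927, -1.7451, -1.7808)
step 31: x0=(0.7795, -1.3218, 0.9233) x1=(0.4206, -1.0804, -0.3201) x2=(-0.5598, -0.2261, -0.8140) x3=(-1.0214, 0.7963, -1.4636) x4=(-0.6877, -1.7502, -1.7795)
step 32: x0=(0.7121, -1.2858, 0.8464) x1=(0.4128, -1.0622, -0.2928) x2=(-0.5417, -0.2392, -0.8108) x3=(-1.0000, 0.7309, -1.4314) x4=(-0.6826, -1.7548, -1.7778)
step 33: x0=(0.6439, -1.2492, 0.7682) x1=(0.4043, -1.0436, -0.2661) x2=(-0.5234, -0.2525, -0.8075) x3=(-0.9779, 0.6645, -1.3987) x4=(-0.6772, -1.7590, -1.7755)
step 34: x0=(0.5748, -1.2122, 0.6888) x1=(0.3953, -1.0247, -0.2401) x2=(-0.5050, -0.2660, -0.8042) x3=(-0.9552, 0.5970, -1.3654) x4=(-0.6716, -1.7627, -1.7728)
step 35: x0=(0.5049, -1.1748, 0.6083) x1=(0.3858, -1.0055, -0.2149) x2=(-0.4866, -0.2797, -0.8007) x3=(-0.9320, 0.5287, -1.3316) x4=(-0.6658, -1.7661, -1.7696)
step 36: x0=(0.4345, -1.1370, 0.5270) x1=(0.3757, -0.9860, -0.1904) x2=(-0.4680, -0.2936, -0.7972) x3=(-0.9083, 0.4595, -1.2974) x4=(-0.6598, -1.7690, -1.7660)
step 37: x0=(0.3635, -1.0991, 0.4450) x1=(0.3652, -0.9664, -0.1667) x2=(-0.4494, -0.3076, -0.7936) x3=(-0.8842, 0.3896, -1.2628) x4=(-0.6537, -1.7716, -1.7619)

1.7671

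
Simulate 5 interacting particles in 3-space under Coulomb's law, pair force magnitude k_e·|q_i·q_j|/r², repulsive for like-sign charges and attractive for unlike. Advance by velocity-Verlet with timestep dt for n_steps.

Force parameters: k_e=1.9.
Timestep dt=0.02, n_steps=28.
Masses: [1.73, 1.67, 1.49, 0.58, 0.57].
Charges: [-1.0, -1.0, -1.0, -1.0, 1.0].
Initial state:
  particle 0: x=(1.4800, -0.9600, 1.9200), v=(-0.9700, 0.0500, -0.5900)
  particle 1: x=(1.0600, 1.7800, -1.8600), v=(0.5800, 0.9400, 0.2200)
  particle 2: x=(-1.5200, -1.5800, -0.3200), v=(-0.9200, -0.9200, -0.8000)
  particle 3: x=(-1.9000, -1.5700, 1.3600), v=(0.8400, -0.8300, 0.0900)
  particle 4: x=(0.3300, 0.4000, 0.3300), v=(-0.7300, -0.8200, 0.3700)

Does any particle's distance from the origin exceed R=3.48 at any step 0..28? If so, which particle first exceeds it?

step 0: x0=(1.4800, -0.9600, 1.9200) x1=(1.0600, 1.7800, -1.8600) x2=(-1.5200, -1.5800, -0.3200) x3=(-1.9000, -1.5700, 1.3600) x4=(0.3300, 0.4000, 0.3300)
step 1: x0=(1.4606, -0.9590, 1.9082) x1=(1.0716, 1.7988, -1.8556) x2=(-1.5384, -1.5984, -0.3361) x3=(-1.8833, -1.5866, 1.3620) x4=(0.3154, 0.3835, 0.3374)
step 2: x0=(1.4412, -0.9579, 1.8964) x1=(1.0832, 1.8176, -1.8512) x2=(-1.5567, -1.6168, -0.3523) x3=(-1.8667, -1.6031, 1.3644) x4=(0.3007, 0.3667, 0.3448)
step 3: x0=(1.4219, -0.9568, 1.8845) x1=(1.0948, 1.8364, -1.8467) x2=(-1.5750, -1.6351, -0.3687) x3=(-1.8502, -1.6196, 1.3672) x4=(0.2860, 0.3497, 0.3523)
step 4: x0=(1.4026, -0.9556, 1.8727) x1=(1.1064, 1.8552, -1.8423) x2=(-1.5933, -1.6534, -0.3853) x3=(-1.8338, -1.6361, 1.3703) x4=(0.2713, 0.3324, 0.3597)
step 5: x0=(1.3833, -0.9544, 1.8608) x1=(1.1180, 1.8741, -1.8378) x2=(-1.6116, -1.6717, -0.4020) x3=(-1.8175, -1.6525, 1.3738) x4=(0.2565, 0.3149, 0.3673)
step 6: x0=(1.3640, -0.9532, 1.8490) x1=(1.1296, 1.8929, -1.8333) x2=(-1.6298, -1.6900, -0.4189) x3=(-1.8013, -1.6688, 1.3777) x4=(0.2417, 0.2971, 0.3748)
step 7: x0=(1.3448, -0.9519, 1.8371) x1=(1.1412, 1.9117, -1.8288) x2=(-1.6481, -1.7083, -0.4359) x3=(-1.7851, -1.6852, 1.3820) x4=(0.2269, 0.2790, 0.3824)
step 8: x0=(1.3255, -0.9505, 1.8251) x1=(1.1528, 1.9306, -1.8243) x2=(-1.6663, -1.7266, -0.4531) x3=(-1.7691, -1.7014, 1.3866) x4=(0.2120, 0.2606, 0.3901)
step 9: x0=(1.3063, -0.9491, 1.8132) x1=(1.1645, 1.9494, -1.8198) x2=(-1.6845, -1.7448, -0.4704) x3=(-1.7531, -1.7176, 1.3915) x4=(0.1971, 0.2420, 0.3979)
step 10: x0=(1.2871, -0.9476, 1.8012) x1=(1.1761, 1.9683, -1.8153) x2=(-1.7027, -1.7630, -0.4879) x3=(-1.7371, -1.7338, 1.3968) x4=(0.1823, 0.2231, 0.4057)
step 11: x0=(1.2679, -0.9461, 1.7893) x1=(1.1877, 1.9872, -1.8107) x2=(-1.7209, -1.7812, -0.5055) x3=(-1.7212, -1.7499, 1.4024) x4=(0.1674, 0.2039, 0.4136)
step 12: x0=(1.2487, -0.9445, 1.7772) x1=(1.1993, 2.0060, -1.8062) x2=(-1.7391, -1.7994, -0.5233) x3=(-1.7054, -1.7660, 1.4083) x4=(0.1525, 0.1843, 0.4216)
step 13: x0=(1.2296, -0.9428, 1.7652) x1=(1.2109, 2.0249, -1.8016) x2=(-1.7573, -1.8176, -0.5411) x3=(-1.6896, -1.7820, 1.4145) x4=(0.1376, 0.1645, 0.4297)
step 14: x0=(1.2104, -0.9411, 1.7531) x1=(1.2225, 2.0438, -1.7971) x2=(-1.7755, -1.8357, -0.5591) x3=(-1.6738, -1.7980, 1.4210) x4=(0.1228, 0.1444, 0.4379)
step 15: x0=(1.1913, -0.9393, 1.7410) x1=(1.2341, 2.0627, -1.7925) x2=(-1.7937, -1.8539, -0.5773) x3=(-1.6581, -1.8139, 1.4278) x4=(0.1079, 0.1240, 0.4463)
step 16: x0=(1.1721, -0.9375, 1.7289) x1=(1.2458, 2.0816, -1.7880) x2=(-1.8119, -1.8720, -0.5955) x3=(-1.6424, -1.8298, 1.4349) x4=(0.0931, 0.1032, 0.4547)
step 17: x0=(1.1530, -0.9356, 1.7167) x1=(1.2574, 2.1005, -1.7834) x2=(-1.8301, -1.8901, -0.6139) x3=(-1.6268, -1.8456, 1.4422) x4=(0.0783, 0.0822, 0.4633)
step 18: x0=(1.1339, -0.9336, 1.7045) x1=(1.2690, 2.1195, -1.7788) x2=(-1.8484, -1.9082, -0.6324) x3=(-1.6111, -1.8613, 1.4498) x4=(0.0635, 0.0608, 0.4721)
step 19: x0=(1.1148, -0.9315, 1.6923) x1=(1.2806, 2.1384, -1.7743) x2=(-1.8666, -1.9263, -0.6510) x3=(-1.5955, -1.8770, 1.4576) x4=(0.0487, 0.0390, 0.4810)
step 20: x0=(1.0957, -0.9294, 1.6800) x1=(1.2923, 2.1573, -1.7697) x2=(-1.8849, -1.9444, -0.6696) x3=(-1.5799, -1.8927, 1.4656) x4=(0.0341, 0.0169, 0.4901)
step 21: x0=(1.0766, -0.9272, 1.6677) x1=(1.3039, 2.1763, -1.7651) x2=(-1.9031, -1.9624, -0.6884) x3=(-1.5643, -1.9082, 1.4739) x4=(0.0194, -0.0055, 0.4993)
step 22: x0=(1.0574, -0.9249, 1.6553) x1=(1.3155, 2.1952, -1.7605) x2=(-1.9214, -1.9805, -0.7073) x3=(-1.5488, -1.9238, 1.4823) x4=(0.0049, -0.0284, 0.5088)
step 23: x0=(1.0383, -0.9225, 1.6428) x1=(1.3271, 2.2142, -1.7560) x2=(-1.9397, -1.9985, -0.7263) x3=(-1.5332, -1.9392, 1.4910) x4=(-0.0096, -0.0515, 0.5184)
step 24: x0=(1.0192, -0.9201, 1.6303) x1=(1.3388, 2.2332, -1.7514) x2=(-1.9580, -2.0165, -0.7454) x3=(-1.5177, -1.9546, 1.4999) x4=(-0.0240, -0.0751, 0.5283)
step 25: x0=(1.0000, -0.9175, 1.6178) x1=(1.3504, 2.2522, -1.7468) x2=(-1.9764, -2.0345, -0.7646) x3=(-1.5022, -1.9700, 1.5089) x4=(-0.0383, -0.0990, 0.5384)
step 26: x0=(0.9809, -0.9149, 1.6052) x1=(1.3620, 2.2712, -1.7423) x2=(-1.9947, -2.0525, -0.7838) x3=(-1.4867, -1.9853, 1.5181) x4=(-0.0525, -0.1233, 0.5487)
step 27: x0=(0.9617, -0.9122, 1.5925) x1=(1.3737, 2.2902, -1.7377) x2=(-2.0131, -2.0705, -0.8032) x3=(-1.4712, -2.0005, 1.5275) x4=(-0.0665, -0.1481, 0.5592)
step 28: x0=(0.9424, -0.9093, 1.5798) x1=(1.3853, 2.3092, -1.7331) x2=(-2.0315, -2.0885, -0.8226) x3=(-1.4558, -2.0157, 1.5371) x4=(-0.0804, -0.1732, 0.5701)

no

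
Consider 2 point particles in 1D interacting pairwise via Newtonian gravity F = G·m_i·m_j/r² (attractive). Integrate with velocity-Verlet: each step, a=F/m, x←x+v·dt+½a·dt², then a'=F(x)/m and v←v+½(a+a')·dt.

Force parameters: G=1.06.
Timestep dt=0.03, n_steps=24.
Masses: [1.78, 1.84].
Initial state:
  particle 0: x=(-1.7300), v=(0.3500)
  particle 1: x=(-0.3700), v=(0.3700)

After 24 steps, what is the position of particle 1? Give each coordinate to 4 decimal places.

step 0: x0=(-1.7300) x1=(-0.3700)
step 1: x0=(-1.7190) x1=(-0.3594)
step 2: x0=(-1.7071) x1=(-0.3496)
step 3: x0=(-1.6942) x1=(-0.3408)
step 4: x0=(-1.6804) x1=(-0.3330)
step 5: x0=(-1.6656) x1=(-0.3260)
step 6: x0=(-1.6498) x1=(-0.3200)
step 7: x0=(-1.6330) x1=(-0.3150)
step 8: x0=(-1.6153) x1=(-0.3109)
step 9: x0=(-1.5964) x1=(-0.3079)
step 10: x0=(-1.5766) x1=(-0.3059)
step 11: x0=(-1.5556) x1=(-0.3049)
step 12: x0=(-1.5335) x1=(-0.3050)
step 13: x0=(-1.5103) x1=(-0.3062)
step 14: x0=(-1.4858) x1=(-0.3086)
step 15: x0=(-1.4601) x1=(-0.3122)
step 16: x0=(-1.4330) x1=(-0.3171)
step 17: x0=(-1.4046) x1=(-0.3234)
step 18: x0=(-1.3746) x1=(-0.3312)
step 19: x0=(-1.3430) x1=(-0.3404)
step 20: x0=(-1.3097) x1=(-0.3514)
step 21: x0=(-1.2745) x1=(-0.3643)
step 22: x0=(-1.2371) x1=(-0.3791)
step 23: x0=(-1.1974) x1=(-0.3963)
step 24: x0=(-1.1549) x1=(-0.4161)

(-0.4161)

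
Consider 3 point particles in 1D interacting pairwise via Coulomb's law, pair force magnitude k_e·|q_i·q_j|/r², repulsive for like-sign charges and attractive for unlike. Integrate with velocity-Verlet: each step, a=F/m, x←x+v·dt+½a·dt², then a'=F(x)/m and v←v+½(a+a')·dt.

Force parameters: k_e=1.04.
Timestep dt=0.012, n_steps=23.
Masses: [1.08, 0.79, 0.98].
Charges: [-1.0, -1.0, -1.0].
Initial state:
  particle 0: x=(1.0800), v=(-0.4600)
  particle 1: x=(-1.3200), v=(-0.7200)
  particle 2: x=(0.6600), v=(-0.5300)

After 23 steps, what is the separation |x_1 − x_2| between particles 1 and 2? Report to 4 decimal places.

step 0: x0=(1.0800) x1=(-1.3200) x2=(0.6600)
step 1: x0=(1.0749) x1=(-1.3287) x2=(0.6532)
step 2: x0=(1.0706) x1=(-1.3374) x2=(0.6456)
step 3: x0=(1.0671) x1=(-1.3463) x2=(0.6372)
step 4: x0=(1.0643) x1=(-1.3552) x2=(0.6280)
step 5: x0=(1.0623) x1=(-1.3642) x2=(0.6181)
step 6: x0=(1.0611) x1=(-1.3733) x2=(0.6074)
step 7: x0=(1.0605) x1=(-1.3825) x2=(0.5960)
step 8: x0=(1.0606) x1=(-1.3917) x2=(0.5839)
step 9: x0=(1.0613) x1=(-1.4010) x2=(0.5712)
step 10: x0=(1.0626) x1=(-1.4104) x2=(0.5580)
step 11: x0=(1.0645) x1=(-1.4199) x2=(0.5441)
step 12: x0=(1.0670) x1=(-1.4295) x2=(0.5297)
step 13: x0=(1.0699) x1=(-1.4391) x2=(0.5149)
step 14: x0=(1.0733) x1=(-1.4489) x2=(0.4995)
step 15: x0=(1.0772) x1=(-1.4587) x2=(0.4838)
step 16: x0=(1.0814) x1=(-1.4685) x2=(0.4676)
step 17: x0=(1.0861) x1=(-1.4785) x2=(0.4511)
step 18: x0=(1.0911) x1=(-1.4885) x2=(0.4343)
step 19: x0=(1.0965) x1=(-1.4987) x2=(0.4171)
step 20: x0=(1.1021) x1=(-1.5089) x2=(0.3997)
step 21: x0=(1.1081) x1=(-1.5192) x2=(0.3820)
step 22: x0=(1.1144) x1=(-1.5295) x2=(0.3640)
step 23: x0=(1.1209) x1=(-1.5400) x2=(0.3458)

1.8858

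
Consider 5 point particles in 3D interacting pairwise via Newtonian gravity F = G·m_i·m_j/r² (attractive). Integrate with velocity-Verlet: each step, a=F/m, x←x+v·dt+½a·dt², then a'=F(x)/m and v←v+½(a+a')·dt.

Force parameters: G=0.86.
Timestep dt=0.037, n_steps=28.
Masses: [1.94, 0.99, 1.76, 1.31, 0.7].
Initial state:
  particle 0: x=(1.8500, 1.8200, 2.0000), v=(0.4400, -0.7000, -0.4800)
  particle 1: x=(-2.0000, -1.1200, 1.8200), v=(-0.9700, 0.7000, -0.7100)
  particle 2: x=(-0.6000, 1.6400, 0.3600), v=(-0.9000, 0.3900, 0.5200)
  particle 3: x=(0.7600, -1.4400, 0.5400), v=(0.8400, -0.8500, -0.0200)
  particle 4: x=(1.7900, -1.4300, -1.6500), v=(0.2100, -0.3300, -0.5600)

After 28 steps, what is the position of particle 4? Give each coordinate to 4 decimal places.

step 0: x0=(1.8500, 1.8200, 2.0000) x1=(-2.0000, -1.1200, 1.8200) x2=(-0.6000, 1.6400, 0.3600) x3=(0.7600, -1.4400, 0.5400) x4=(1.7900, -1.4300, -1.6500)
step 1: x0=(1.8661, 1.7940, 1.9821) x1=(-2.0357, -1.0940, 1.7936) x2=(-0.6332, 1.6543, 0.3793) x3=(0.7910, -1.4713, 0.5392) x4=(1.7977, -1.4421, -1.6705)
step 2: x0=(1.8820, 1.7679, 1.9641) x1=(-2.0711, -1.0678, 1.7671) x2=(-0.6661, 1.6684, 0.3988) x3=(0.8220, -1.5023, 0.5385) x4=(1.8051, -1.4541, -1.6907)
step 3: x0=(1.8976, 1.7416, 1.9458) x1=(-2.1062, -1.0415, 1.7405) x2=(-0.6988, 1.6823, 0.4185) x3=(0.8529, -1.5329, 0.5377) x4=(1.8124, -1.4660, -1.7104)
step 4: x0=(1.9130, 1.7151, 1.9274) x1=(-2.1410, -1.0149, 1.7137) x2=(-0.7312, 1.6960, 0.4383) x3=(0.8837, -1.5633, 0.5368) x4=(1.8195, -1.4778, -1.7298)
step 5: x0=(1.9280, 1.6885, 1.9088) x1=(-2.1755, -0.9882, 1.6867) x2=(-0.7634, 1.7094, 0.4583) x3=(0.9145, -1.5933, 0.5360) x4=(1.8264, -1.4894, -1.7488)
step 6: x0=(1.9428, 1.6618, 1.8900) x1=(-2.2096, -0.9613, 1.6597) x2=(-0.7953, 1.7227, 0.4784) x3=(0.9451, -1.6230, 0.5351) x4=(1.8332, -1.5009, -1.7674)
step 7: x0=(1.9574, 1.6349, 1.8710) x1=(-2.2435, -0.9342, 1.6325) x2=(-0.8270, 1.7357, 0.4986) x3=(0.9758, -1.6524, 0.5342) x4=(1.8397, -1.5122, -1.7856)
step 8: x0=(1.9716, 1.6078, 1.8519) x1=(-2.2770, -0.9070, 1.6051) x2=(-0.8585, 1.7485, 0.5189) x3=(1.0063, -1.6815, 0.5332) x4=(1.8461, -1.5235, -1.8034)
step 9: x0=(1.9857, 1.5806, 1.8326) x1=(-2.3103, -0.8795, 1.5777) x2=(-0.8897, 1.7611, 0.5394) x3=(1.0368, -1.7104, 0.5322) x4=(1.8524, -1.5346, -1.8209)
step 10: x0=(1.9994, 1.5533, 1.8132) x1=(-2.3432, -0.8519, 1.5501) x2=(-0.9207, 1.7734, 0.5600) x3=(1.0672, -1.7389, 0.5312) x4=(1.8584, -1.5457, -1.8380)
step 11: x0=(2.0129, 1.5259, 1.7936) x1=(-2.3758, -0.8241, 1.5225) x2=(-0.9515, 1.7856, 0.5807) x3=(1.0976, -1.7671, 0.5301) x4=(1.8644, -1.5566, -1.8547)
step 12: x0=(2.0261, 1.4983, 1.7738) x1=(-2.4081, -0.7960, 1.4947) x2=(-0.9821, 1.7975, 0.6015) x3=(1.1279, -1.7950, 0.5290) x4=(1.8702, -1.5674, -1.8711)
step 13: x0=(2.0391, 1.4706, 1.7539) x1=(-2.4401, -0.7678, 1.4668) x2=(-1.0125, 1.8092, 0.6225) x3=(1.1582, -1.8227, 0.5279) x4=(1.8758, -1.5782, -1.8871)
step 14: x0=(2.0518, 1.4427, 1.7339) x1=(-2.4719, -0.7394, 1.4388) x2=(-1.0427, 1.8207, 0.6434) x3=(1.1884, -1.8500, 0.5267) x4=(1.8813, -1.5888, -1.9027)
step 15: x0=(2.0643, 1.4147, 1.7138) x1=(-2.5033, -0.7108, 1.4108) x2=(-1.0726, 1.8320, 0.6645) x3=(1.2185, -1.8771, 0.5254) x4=(1.8866, -1.5993, -1.9179)
step 16: x0=(2.0765, 1.3866, 1.6935) x1=(-2.5344, -0.6820, 1.3826) x2=(-1.1024, 1.8430, 0.6857) x3=(1.2486, -1.9038, 0.5241) x4=(1.8919, -1.6097, -1.9328)
step 17: x0=(2.0885, 1.3584, 1.6731) x1=(-2.5652, -0.6530, 1.3544) x2=(-1.1320, 1.8538, 0.7069) x3=(1.2787, -1.9303, 0.5228) x4=(1.8970, -1.6201, -1.9473)
step 18: x0=(2.1003, 1.3300, 1.6525) x1=(-2.5957, -0.6238, 1.3261) x2=(-1.1614, 1.8644, 0.7282) x3=(1.3087, -1.9565, 0.5214) x4=(1.9020, -1.6303, -1.9614)
step 19: x0=(2.1118, 1.3015, 1.6319) x1=(-2.6260, -0.5944, 1.2977) x2=(-1.1907, 1.8748, 0.7496) x3=(1.3387, -1.9824, 0.5200) x4=(1.9068, -1.6405, -1.9752)
step 20: x0=(2.1231, 1.2729, 1.6111) x1=(-2.6559, -0.5648, 1.2692) x2=(-1.2198, 1.8849, 0.7710) x3=(1.3686, -2.0080, 0.5186) x4=(1.9116, -1.6505, -1.9886)
step 21: x0=(2.1341, 1.2442, 1.5903) x1=(-2.6855, -0.5350, 1.2407) x2=(-1.2487, 1.8949, 0.7925) x3=(1.3985, -2.0334, 0.5171) x4=(1.9162, -1.6605, -2.0017)
step 22: x0=(2.1449, 1.2153, 1.5693) x1=(-2.7148, -0.5050, 1.2121) x2=(-1.2774, 1.9045, 0.8140) x3=(1.4283, -2.0584, 0.5155) x4=(1.9207, -1.6704, -2.0144)
step 23: x0=(2.1555, 1.1863, 1.5482) x1=(-2.7438, -0.4747, 1.1834) x2=(-1.3060, 1.9140, 0.8356) x3=(1.4581, -2.0832, 0.5139) x4=(1.9251, -1.6802, -2.0267)
step 24: x0=(2.1659, 1.1572, 1.5270) x1=(-2.7725, -0.4442, 1.1547) x2=(-1.3345, 1.9232, 0.8571) x3=(1.4878, -2.1077, 0.5122) x4=(1.9295, -1.6899, -2.0387)
step 25: x0=(2.1760, 1.1280, 1.5057) x1=(-2.8009, -0.4135, 1.1260) x2=(-1.3628, 1.9322, 0.8788) x3=(1.5175, -2.1319, 0.5105) x4=(1.9337, -1.6996, -2.0504)
step 26: x0=(2.1860, 1.0986, 1.4843) x1=(-2.8290, -0.3826, 1.0972) x2=(-1.3910, 1.9410, 0.9004) x3=(1.5472, -2.1558, 0.5088) x4=(1.9378, -1.7092, -2.0616)
step 27: x0=(2.1957, 1.0691, 1.4628) x1=(-2.8568, -0.3515, 1.0684) x2=(-1.4191, 1.9495, 0.9221) x3=(1.5768, -2.1794, 0.5070) x4=(1.9419, -1.7187, -2.0726)
step 28: x0=(2.2052, 1.0395, 1.4413) x1=(-2.8843, -0.3201, 1.0395) x2=(-1.4470, 1.9578, 0.9438) x3=(1.6063, -2.2027, 0.5051) x4=(1.9458, -1.7281, -2.0831)

(1.9458, -1.7281, -2.0831)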